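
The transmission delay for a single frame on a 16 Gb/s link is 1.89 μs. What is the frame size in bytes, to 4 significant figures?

3780 bytes

L = R × t_tx = 16000000000 b/s × 1.89e-06 s = 30240 bits.
In bytes: 30240 / 8 = 3780 bytes.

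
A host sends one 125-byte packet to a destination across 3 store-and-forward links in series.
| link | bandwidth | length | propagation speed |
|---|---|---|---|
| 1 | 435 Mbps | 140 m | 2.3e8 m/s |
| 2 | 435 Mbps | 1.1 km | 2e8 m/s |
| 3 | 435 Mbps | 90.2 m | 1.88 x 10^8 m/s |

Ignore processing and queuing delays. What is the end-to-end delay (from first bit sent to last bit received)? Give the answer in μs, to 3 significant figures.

L = 125 × 8 = 1000 bits.
Transmission delay per hop = L/R = 1000/435000000 = 2.29885 μs; 3 hops → 6.89655 μs.
Propagation delays (d/s per hop): 0.608696, 5.5, 0.479787 μs; sum = 6.58848 μs.
End-to-end = 13.5 μs.

13.5 μs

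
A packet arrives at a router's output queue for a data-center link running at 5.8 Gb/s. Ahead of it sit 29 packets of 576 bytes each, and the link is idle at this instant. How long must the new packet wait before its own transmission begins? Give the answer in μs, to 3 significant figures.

Each queued packet: L/R = 4608/5800000000 = 0.794483 μs.
29 queued → 23.04 μs.
Queuing delay = 23.0 μs.

23.0 μs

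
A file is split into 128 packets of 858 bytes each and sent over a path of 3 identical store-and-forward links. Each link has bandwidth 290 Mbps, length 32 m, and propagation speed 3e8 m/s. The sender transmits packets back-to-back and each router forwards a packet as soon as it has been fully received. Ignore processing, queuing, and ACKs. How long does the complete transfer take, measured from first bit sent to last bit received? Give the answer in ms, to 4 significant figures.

Per-hop transmission t_tx = L/R = 6864/290000000 = 0.023669 ms.
Per-hop propagation t_prop = 32/300000000 = 0.000106667 ms.
Pipeline fill: first packet needs 3·t_tx to clear all hops; remaining 127 packets each add one t_tx.
Total = (3+128-1)·t_tx + 3·t_prop = 130·0.023669 + 3·0.000106667 = 3.077 ms.

3.077 ms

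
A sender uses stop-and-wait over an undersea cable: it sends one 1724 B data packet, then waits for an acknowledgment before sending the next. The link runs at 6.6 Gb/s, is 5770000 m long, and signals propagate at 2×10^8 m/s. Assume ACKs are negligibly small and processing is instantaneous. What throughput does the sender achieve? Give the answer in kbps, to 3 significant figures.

t_tx = L/R = 13792/6600000000 = 2.0897e-06 s.
t_prop = 5770000/200000000 = 0.02885 s; RTT = 0.0577 s.
Cycle = t_tx + RTT = 0.0577021 s.
Throughput = L / cycle = 13792 / 0.0577021 = 239 kbps.

239 kbps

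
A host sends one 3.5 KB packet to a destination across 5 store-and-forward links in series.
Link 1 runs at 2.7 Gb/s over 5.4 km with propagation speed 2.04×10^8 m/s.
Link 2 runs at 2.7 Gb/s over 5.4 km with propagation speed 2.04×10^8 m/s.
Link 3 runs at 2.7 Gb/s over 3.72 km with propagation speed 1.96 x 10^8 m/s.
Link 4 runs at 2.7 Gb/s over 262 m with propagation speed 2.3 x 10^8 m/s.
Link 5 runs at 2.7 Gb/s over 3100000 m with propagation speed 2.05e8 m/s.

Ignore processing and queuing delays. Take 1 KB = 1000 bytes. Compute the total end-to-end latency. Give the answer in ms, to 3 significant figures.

L = 28000 bits.
Transmission delay per hop = L/R = 28000/2700000000 = 0.0103704 ms; 5 hops → 0.0518519 ms.
Propagation delays (d/s per hop): 0.0264706, 0.0264706, 0.0189796, 0.00113913, 15.122 ms; sum = 15.195 ms.
End-to-end = 15.2 ms.

15.2 ms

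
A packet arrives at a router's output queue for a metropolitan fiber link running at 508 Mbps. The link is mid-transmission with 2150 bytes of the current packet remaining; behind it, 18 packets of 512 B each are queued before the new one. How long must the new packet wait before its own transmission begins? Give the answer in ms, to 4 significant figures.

Each queued packet: L/R = 4096/508000000 = 0.00806299 ms.
18 queued → 0.145134 ms.
Plus remaining 17200 bits of current packet: 0.0338583 ms.
Queuing delay = 0.1790 ms.

0.1790 ms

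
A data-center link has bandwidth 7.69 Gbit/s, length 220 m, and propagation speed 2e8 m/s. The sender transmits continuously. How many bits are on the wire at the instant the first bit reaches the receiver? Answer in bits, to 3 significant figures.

8460 bits

Propagation delay = 220 / 200000000 = 1.1e-06 s.
BDP = R × t_prop = 7690000000 × 1.1e-06 = 8459 bits.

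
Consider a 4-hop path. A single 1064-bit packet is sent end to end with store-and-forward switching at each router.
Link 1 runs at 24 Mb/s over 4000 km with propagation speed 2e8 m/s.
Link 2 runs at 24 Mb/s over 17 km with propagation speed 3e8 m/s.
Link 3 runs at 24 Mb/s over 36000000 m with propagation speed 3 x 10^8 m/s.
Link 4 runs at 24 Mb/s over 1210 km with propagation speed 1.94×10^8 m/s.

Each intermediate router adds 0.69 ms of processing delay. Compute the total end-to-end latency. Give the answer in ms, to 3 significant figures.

Transmission delay per hop = L/R = 1064/24000000 = 0.0443333 ms; 4 hops → 0.177333 ms.
Propagation delays (d/s per hop): 20, 0.0566667, 120, 6.23711 ms; sum = 146.294 ms.
Processing at 3 router(s): 3 × 0.69 ms = 2.07 ms.
End-to-end = 149 ms.

149 ms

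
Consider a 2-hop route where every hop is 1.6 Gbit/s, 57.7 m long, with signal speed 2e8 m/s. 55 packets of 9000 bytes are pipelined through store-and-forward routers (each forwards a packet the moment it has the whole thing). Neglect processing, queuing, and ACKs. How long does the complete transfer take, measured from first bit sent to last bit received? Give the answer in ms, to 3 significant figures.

2.52 ms

Per-hop transmission t_tx = L/R = 72000/1600000000 = 0.045 ms.
Per-hop propagation t_prop = 57.7/200000000 = 0.0002885 ms.
Pipeline fill: first packet needs 2·t_tx to clear all hops; remaining 54 packets each add one t_tx.
Total = (2+55-1)·t_tx + 2·t_prop = 56·0.045 + 2·0.0002885 = 2.52 ms.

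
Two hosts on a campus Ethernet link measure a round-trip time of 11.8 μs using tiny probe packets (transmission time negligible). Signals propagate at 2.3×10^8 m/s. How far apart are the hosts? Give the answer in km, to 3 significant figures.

One-way propagation = RTT/2 = 5.9 μs.
d = s × t = 2.3e+08 × 5.9e-06 = 1.36 km.

1.36 km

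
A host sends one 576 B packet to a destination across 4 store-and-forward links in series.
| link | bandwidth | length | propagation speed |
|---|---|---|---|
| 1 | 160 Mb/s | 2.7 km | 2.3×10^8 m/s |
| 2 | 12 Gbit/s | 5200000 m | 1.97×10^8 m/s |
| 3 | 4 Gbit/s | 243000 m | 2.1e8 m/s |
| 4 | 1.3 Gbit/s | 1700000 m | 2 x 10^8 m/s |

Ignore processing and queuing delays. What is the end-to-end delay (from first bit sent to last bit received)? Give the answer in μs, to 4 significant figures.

L = 576 × 8 = 4608 bits.
Transmission delays (L/R per hop): 28.8, 0.384, 1.152, 3.54462 μs; sum = 33.8806 μs.
Propagation delays (d/s per hop): 11.7391, 26395.9, 1157.14, 8500 μs; sum = 36064.8 μs.
End-to-end = 36100 μs.

36100 μs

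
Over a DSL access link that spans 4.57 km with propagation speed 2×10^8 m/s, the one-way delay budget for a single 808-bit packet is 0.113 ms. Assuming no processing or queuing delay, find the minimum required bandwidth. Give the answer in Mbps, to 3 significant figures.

Propagation delay = 4570 / 200000000 = 0.02285 ms.
Transmission budget = 0.113 − 0.02285 = 0.09015 ms.
R ≥ L / t_tx = 808 bits / 9.015e-05 s = 8.96 Mbps.

8.96 Mbps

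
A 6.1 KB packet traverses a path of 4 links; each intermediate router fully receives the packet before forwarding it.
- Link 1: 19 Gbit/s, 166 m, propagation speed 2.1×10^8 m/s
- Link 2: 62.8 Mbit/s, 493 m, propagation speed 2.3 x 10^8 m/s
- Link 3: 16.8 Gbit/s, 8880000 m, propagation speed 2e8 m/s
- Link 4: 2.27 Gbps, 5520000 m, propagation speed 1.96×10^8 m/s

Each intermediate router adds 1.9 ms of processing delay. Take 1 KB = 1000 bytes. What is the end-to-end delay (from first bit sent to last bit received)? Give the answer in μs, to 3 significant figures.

L = 48800 bits.
Transmission delays (L/R per hop): 2.56842, 777.07, 2.90476, 21.4978 μs; sum = 804.041 μs.
Propagation delays (d/s per hop): 0.790476, 2.14348, 44400, 28163.3 μs; sum = 72566.2 μs.
Processing at 3 router(s): 3 × 1.9 ms = 5700 μs.
End-to-end = 79100 μs.

79100 μs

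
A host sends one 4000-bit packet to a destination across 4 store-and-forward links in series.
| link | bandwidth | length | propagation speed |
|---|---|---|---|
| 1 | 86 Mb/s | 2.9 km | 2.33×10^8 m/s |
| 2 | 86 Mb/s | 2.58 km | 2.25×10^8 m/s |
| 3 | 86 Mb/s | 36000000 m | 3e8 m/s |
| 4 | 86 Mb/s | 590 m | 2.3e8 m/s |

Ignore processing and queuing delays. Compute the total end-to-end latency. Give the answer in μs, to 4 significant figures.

Transmission delay per hop = L/R = 4000/86000000 = 46.5116 μs; 4 hops → 186.047 μs.
Propagation delays (d/s per hop): 12.4464, 11.4667, 120000, 2.56522 μs; sum = 120026 μs.
End-to-end = 120200 μs.

120200 μs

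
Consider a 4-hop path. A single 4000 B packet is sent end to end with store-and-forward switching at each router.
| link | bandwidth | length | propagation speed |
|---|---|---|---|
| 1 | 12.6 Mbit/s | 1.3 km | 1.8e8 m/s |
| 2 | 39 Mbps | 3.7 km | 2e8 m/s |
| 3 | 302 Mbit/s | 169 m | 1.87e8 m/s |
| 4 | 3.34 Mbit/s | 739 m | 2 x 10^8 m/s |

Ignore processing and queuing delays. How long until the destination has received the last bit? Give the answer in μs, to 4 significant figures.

L = 4000 × 8 = 32000 bits.
Transmission delays (L/R per hop): 2539.68, 820.513, 105.96, 9580.84 μs; sum = 13047 μs.
Propagation delays (d/s per hop): 7.22222, 18.5, 0.903743, 3.695 μs; sum = 30.321 μs.
End-to-end = 13080 μs.

13080 μs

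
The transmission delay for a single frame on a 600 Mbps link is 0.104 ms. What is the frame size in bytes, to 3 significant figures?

L = R × t_tx = 600000000 b/s × 0.000104 s = 62400 bits.
In bytes: 62400 / 8 = 7800 bytes.

7800 bytes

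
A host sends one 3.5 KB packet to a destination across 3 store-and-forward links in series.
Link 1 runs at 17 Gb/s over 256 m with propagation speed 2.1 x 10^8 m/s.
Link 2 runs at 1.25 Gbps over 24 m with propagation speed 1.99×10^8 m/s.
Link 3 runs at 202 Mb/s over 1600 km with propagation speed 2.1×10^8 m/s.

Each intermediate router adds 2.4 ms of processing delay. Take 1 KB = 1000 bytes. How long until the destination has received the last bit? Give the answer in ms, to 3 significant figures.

L = 28000 bits.
Transmission delays (L/R per hop): 0.00164706, 0.0224, 0.138614 ms; sum = 0.162661 ms.
Propagation delays (d/s per hop): 0.00121905, 0.000120603, 7.61905 ms; sum = 7.62039 ms.
Processing at 2 router(s): 2 × 2.4 ms = 4.8 ms.
End-to-end = 12.6 ms.

12.6 ms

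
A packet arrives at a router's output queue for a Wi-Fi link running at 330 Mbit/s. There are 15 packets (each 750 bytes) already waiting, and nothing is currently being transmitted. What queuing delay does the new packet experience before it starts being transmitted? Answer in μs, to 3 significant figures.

273 μs

Each queued packet: L/R = 6000/330000000 = 18.1818 μs.
15 queued → 272.727 μs.
Queuing delay = 273 μs.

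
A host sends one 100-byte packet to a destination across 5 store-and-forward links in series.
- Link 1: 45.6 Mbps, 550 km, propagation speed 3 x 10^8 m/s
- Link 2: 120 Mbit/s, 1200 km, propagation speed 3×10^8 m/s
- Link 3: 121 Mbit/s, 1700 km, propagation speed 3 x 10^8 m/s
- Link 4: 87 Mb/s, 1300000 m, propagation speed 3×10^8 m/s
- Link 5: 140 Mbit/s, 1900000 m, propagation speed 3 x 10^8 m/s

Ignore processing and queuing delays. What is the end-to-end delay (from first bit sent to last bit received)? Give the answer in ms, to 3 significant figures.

L = 100 × 8 = 800 bits.
Transmission delays (L/R per hop): 0.0175439, 0.00666667, 0.00661157, 0.0091954, 0.00571429 ms; sum = 0.0457318 ms.
Propagation delays (d/s per hop): 1.83333, 4, 5.66667, 4.33333, 6.33333 ms; sum = 22.1667 ms.
End-to-end = 22.2 ms.

22.2 ms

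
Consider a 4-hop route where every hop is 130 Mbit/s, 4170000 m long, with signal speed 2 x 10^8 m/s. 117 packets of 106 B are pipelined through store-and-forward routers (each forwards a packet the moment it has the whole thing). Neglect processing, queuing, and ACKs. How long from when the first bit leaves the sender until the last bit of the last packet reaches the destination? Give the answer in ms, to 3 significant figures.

Per-hop transmission t_tx = L/R = 848/130000000 = 0.00652308 ms.
Per-hop propagation t_prop = 4170000/200000000 = 20.85 ms.
Pipeline fill: first packet needs 4·t_tx to clear all hops; remaining 116 packets each add one t_tx.
Total = (4+117-1)·t_tx + 4·t_prop = 120·0.00652308 + 4·20.85 = 84.2 ms.

84.2 ms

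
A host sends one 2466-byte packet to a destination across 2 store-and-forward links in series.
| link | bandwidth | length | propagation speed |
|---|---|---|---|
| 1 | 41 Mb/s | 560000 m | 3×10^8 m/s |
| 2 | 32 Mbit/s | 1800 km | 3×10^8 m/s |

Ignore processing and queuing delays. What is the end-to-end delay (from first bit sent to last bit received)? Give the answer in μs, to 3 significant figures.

8960 μs

L = 2466 × 8 = 19728 bits.
Transmission delays (L/R per hop): 481.171, 616.5 μs; sum = 1097.67 μs.
Propagation delays (d/s per hop): 1866.67, 6000 μs; sum = 7866.67 μs.
End-to-end = 8960 μs.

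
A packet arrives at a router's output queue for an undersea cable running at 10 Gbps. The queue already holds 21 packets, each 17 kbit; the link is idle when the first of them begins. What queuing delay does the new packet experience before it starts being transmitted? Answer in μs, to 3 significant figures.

Each queued packet: L/R = 17000/10000000000 = 1.7 μs.
21 queued → 35.7 μs.
Queuing delay = 35.7 μs.

35.7 μs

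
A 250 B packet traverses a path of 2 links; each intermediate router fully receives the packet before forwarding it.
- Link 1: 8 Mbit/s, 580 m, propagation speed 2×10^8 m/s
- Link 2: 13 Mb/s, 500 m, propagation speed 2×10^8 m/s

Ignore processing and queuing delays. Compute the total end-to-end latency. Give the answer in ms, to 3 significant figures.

L = 250 × 8 = 2000 bits.
Transmission delays (L/R per hop): 0.25, 0.153846 ms; sum = 0.403846 ms.
Propagation delays (d/s per hop): 0.0029, 0.0025 ms; sum = 0.0054 ms.
End-to-end = 0.409 ms.

0.409 ms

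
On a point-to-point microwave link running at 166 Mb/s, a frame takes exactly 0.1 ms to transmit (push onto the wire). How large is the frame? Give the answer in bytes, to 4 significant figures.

L = R × t_tx = 166000000 b/s × 0.0001 s = 16600 bits.
In bytes: 16600 / 8 = 2075 bytes.

2075 bytes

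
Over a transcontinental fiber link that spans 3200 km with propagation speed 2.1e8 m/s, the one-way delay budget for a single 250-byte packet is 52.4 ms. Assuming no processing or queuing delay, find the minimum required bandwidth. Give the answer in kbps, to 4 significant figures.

53.82 kbps

L = 2000 bits.
Propagation delay = 3200000 / 210000000 = 15.2381 ms.
Transmission budget = 52.4 − 15.2381 = 37.1619 ms.
R ≥ L / t_tx = 2000 bits / 0.0371619 s = 53.82 kbps.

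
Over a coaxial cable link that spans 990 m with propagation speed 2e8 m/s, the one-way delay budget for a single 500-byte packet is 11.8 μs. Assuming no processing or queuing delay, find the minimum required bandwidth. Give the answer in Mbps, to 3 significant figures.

584 Mbps

L = 4000 bits.
Propagation delay = 990 / 200000000 = 4.95 μs.
Transmission budget = 11.8 − 4.95 = 6.85 μs.
R ≥ L / t_tx = 4000 bits / 6.85e-06 s = 584 Mbps.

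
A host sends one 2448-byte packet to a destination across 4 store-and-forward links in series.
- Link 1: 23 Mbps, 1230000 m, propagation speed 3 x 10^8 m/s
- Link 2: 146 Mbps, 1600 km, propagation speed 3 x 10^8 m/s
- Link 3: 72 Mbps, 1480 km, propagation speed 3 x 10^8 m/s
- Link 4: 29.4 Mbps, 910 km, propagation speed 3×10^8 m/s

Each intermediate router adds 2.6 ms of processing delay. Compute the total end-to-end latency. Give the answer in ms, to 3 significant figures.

L = 2448 × 8 = 19584 bits.
Transmission delays (L/R per hop): 0.851478, 0.134137, 0.272, 0.666122 ms; sum = 1.92374 ms.
Propagation delays (d/s per hop): 4.1, 5.33333, 4.93333, 3.03333 ms; sum = 17.4 ms.
Processing at 3 router(s): 3 × 2.6 ms = 7.8 ms.
End-to-end = 27.1 ms.

27.1 ms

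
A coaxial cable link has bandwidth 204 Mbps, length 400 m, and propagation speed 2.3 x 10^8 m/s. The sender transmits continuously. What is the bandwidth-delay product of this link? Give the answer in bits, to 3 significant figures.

Propagation delay = 400 / 2.3e+08 = 1.73913e-06 s.
BDP = R × t_prop = 204000000 × 1.73913e-06 = 354.783 bits.

355 bits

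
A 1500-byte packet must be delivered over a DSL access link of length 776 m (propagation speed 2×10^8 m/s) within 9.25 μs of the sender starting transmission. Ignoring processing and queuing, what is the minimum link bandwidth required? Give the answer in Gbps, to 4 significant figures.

2.235 Gbps

L = 12000 bits.
Propagation delay = 776 / 200000000 = 3.88 μs.
Transmission budget = 9.25 − 3.88 = 5.37 μs.
R ≥ L / t_tx = 12000 bits / 5.37e-06 s = 2.235 Gbps.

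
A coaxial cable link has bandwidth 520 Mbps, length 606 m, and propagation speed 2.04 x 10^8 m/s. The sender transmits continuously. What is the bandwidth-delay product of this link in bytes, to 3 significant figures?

193 bytes

Propagation delay = 606 / 204000000 = 2.97059e-06 s.
BDP = R × t_prop = 520000000 × 2.97059e-06 = 1544.71 bits.
In bytes: 1544.71/8 = 193 bytes.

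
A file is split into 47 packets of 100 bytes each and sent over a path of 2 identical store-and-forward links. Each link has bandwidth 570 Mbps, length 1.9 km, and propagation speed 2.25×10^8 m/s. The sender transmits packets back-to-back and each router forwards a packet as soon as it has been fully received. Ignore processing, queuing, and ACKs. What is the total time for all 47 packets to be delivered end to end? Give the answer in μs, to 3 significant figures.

84.3 μs

Per-hop transmission t_tx = L/R = 800/570000000 = 1.40351 μs.
Per-hop propagation t_prop = 1900/225000000 = 8.44444 μs.
Pipeline fill: first packet needs 2·t_tx to clear all hops; remaining 46 packets each add one t_tx.
Total = (2+47-1)·t_tx + 2·t_prop = 48·1.40351 + 2·8.44444 = 84.3 μs.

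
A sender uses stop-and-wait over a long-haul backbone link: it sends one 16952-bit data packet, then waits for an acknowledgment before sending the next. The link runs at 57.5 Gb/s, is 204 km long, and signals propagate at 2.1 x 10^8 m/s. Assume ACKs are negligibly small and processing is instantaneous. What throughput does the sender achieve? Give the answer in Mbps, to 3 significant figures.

t_tx = L/R = 16952/57500000000 = 2.94817e-07 s.
t_prop = 204000/210000000 = 0.000971429 s; RTT = 0.00194286 s.
Cycle = t_tx + RTT = 0.00194315 s.
Throughput = L / cycle = 16952 / 0.00194315 = 8.72 Mbps.

8.72 Mbps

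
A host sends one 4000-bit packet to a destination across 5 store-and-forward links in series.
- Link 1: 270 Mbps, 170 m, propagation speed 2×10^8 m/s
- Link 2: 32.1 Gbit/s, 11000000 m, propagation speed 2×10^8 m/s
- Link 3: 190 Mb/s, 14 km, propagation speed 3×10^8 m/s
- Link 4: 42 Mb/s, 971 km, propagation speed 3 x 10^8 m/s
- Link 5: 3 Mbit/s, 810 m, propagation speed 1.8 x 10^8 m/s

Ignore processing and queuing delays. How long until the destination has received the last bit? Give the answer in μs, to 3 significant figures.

59800 μs

Transmission delays (L/R per hop): 14.8148, 0.124611, 21.0526, 95.2381, 1333.33 μs; sum = 1464.56 μs.
Propagation delays (d/s per hop): 0.85, 55000, 46.6667, 3236.67, 4.5 μs; sum = 58288.7 μs.
End-to-end = 59800 μs.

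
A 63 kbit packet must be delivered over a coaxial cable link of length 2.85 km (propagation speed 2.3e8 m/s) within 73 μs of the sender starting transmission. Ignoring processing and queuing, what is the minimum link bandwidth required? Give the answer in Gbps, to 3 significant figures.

Propagation delay = 2850 / 2.3e+08 = 12.3913 μs.
Transmission budget = 73 − 12.3913 = 60.6087 μs.
R ≥ L / t_tx = 63000 bits / 6.06087e-05 s = 1.04 Gbps.

1.04 Gbps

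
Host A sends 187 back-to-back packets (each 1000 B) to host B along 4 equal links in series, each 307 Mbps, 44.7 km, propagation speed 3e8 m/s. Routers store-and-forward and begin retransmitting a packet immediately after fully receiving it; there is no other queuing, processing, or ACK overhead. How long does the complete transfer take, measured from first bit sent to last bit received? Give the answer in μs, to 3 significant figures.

Per-hop transmission t_tx = L/R = 8000/307000000 = 26.0586 μs.
Per-hop propagation t_prop = 44700/300000000 = 149 μs.
Pipeline fill: first packet needs 4·t_tx to clear all hops; remaining 186 packets each add one t_tx.
Total = (4+187-1)·t_tx + 4·t_prop = 190·26.0586 + 4·149 = 5550 μs.

5550 μs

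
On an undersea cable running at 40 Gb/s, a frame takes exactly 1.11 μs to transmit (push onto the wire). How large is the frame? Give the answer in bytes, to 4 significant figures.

5550 bytes

L = R × t_tx = 40000000000 b/s × 1.11e-06 s = 44400 bits.
In bytes: 44400 / 8 = 5550 bytes.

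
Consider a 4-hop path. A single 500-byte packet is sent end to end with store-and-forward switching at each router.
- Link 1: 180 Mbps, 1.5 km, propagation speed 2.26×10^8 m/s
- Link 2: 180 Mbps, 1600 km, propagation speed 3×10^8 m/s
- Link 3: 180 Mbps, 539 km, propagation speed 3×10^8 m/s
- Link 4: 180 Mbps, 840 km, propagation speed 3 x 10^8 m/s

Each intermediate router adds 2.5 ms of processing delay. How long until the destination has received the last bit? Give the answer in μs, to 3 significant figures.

17500 μs

L = 500 × 8 = 4000 bits.
Transmission delay per hop = L/R = 4000/180000000 = 22.2222 μs; 4 hops → 88.8889 μs.
Propagation delays (d/s per hop): 6.63717, 5333.33, 1796.67, 2800 μs; sum = 9936.64 μs.
Processing at 3 router(s): 3 × 2.5 ms = 7500 μs.
End-to-end = 17500 μs.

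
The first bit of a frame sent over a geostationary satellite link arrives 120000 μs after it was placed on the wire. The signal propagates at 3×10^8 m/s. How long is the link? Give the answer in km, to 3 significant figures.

d = s × t_prop = 300000000 × 0.12 = 36000 km.

36000 km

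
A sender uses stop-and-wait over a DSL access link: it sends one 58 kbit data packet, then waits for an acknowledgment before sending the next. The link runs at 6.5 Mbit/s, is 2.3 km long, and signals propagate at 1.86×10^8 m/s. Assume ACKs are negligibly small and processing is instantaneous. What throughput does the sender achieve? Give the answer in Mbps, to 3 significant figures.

t_tx = L/R = 58000/6500000 = 0.00892308 s.
t_prop = 2300/186000000 = 1.23656e-05 s; RTT = 2.47312e-05 s.
Cycle = t_tx + RTT = 0.00894781 s.
Throughput = L / cycle = 58000 / 0.00894781 = 6.48 Mbps.

6.48 Mbps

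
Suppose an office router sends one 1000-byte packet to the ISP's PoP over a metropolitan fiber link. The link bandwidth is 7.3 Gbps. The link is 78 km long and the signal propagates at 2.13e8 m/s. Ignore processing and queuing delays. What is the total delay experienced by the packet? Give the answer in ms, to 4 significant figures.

L = 1000 × 8 = 8000 bits.
Transmission delay = L/R = 8000 / 7300000000 = 0.00109589 ms.
Propagation delay = d/s = 78000 m / 213000000 m/s = 0.366197 ms.
Total = 0.3673 ms.

0.3673 ms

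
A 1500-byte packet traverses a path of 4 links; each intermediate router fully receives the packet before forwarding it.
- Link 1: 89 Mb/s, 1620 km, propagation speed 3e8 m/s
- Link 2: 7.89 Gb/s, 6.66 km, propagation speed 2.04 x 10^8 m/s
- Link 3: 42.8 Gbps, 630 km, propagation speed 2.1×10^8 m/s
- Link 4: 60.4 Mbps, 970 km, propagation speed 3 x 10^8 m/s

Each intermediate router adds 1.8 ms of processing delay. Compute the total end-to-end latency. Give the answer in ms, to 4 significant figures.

L = 1500 × 8 = 12000 bits.
Transmission delays (L/R per hop): 0.134831, 0.00152091, 0.000280374, 0.198675 ms; sum = 0.335308 ms.
Propagation delays (d/s per hop): 5.4, 0.0326471, 3, 3.23333 ms; sum = 11.666 ms.
Processing at 3 router(s): 3 × 1.8 ms = 5.4 ms.
End-to-end = 17.40 ms.

17.40 ms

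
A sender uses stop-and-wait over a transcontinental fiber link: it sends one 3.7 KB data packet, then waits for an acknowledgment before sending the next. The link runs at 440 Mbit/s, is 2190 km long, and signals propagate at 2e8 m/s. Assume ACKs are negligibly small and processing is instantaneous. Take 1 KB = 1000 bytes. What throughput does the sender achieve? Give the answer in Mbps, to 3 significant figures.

1.35 Mbps

t_tx = L/R = 29600/440000000 = 6.72727e-05 s.
t_prop = 2190000/200000000 = 0.01095 s; RTT = 0.0219 s.
Cycle = t_tx + RTT = 0.0219673 s.
Throughput = L / cycle = 29600 / 0.0219673 = 1.35 Mbps.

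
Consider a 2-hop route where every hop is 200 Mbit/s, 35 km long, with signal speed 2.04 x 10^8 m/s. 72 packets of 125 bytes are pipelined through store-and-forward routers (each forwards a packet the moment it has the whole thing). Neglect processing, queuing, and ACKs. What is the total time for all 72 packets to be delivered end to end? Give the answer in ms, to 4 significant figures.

Per-hop transmission t_tx = L/R = 1000/200000000 = 0.005 ms.
Per-hop propagation t_prop = 35000/204000000 = 0.171569 ms.
Pipeline fill: first packet needs 2·t_tx to clear all hops; remaining 71 packets each add one t_tx.
Total = (2+72-1)·t_tx + 2·t_prop = 73·0.005 + 2·0.171569 = 0.7081 ms.

0.7081 ms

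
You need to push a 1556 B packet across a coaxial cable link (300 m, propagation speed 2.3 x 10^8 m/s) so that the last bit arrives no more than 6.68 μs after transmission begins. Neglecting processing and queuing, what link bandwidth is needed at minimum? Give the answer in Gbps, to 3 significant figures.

L = 12448 bits.
Propagation delay = 300 / 2.3e+08 = 1.30435 μs.
Transmission budget = 6.68 − 1.30435 = 5.37565 μs.
R ≥ L / t_tx = 12448 bits / 5.37565e-06 s = 2.32 Gbps.

2.32 Gbps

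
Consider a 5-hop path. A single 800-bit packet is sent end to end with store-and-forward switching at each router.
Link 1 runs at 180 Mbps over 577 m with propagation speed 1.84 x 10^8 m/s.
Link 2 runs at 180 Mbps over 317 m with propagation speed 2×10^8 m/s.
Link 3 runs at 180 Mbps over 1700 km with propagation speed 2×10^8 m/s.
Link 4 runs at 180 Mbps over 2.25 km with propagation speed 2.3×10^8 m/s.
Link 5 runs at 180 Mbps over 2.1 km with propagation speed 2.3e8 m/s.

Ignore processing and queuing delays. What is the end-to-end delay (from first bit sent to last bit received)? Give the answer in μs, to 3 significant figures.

8550 μs

Transmission delay per hop = L/R = 800/180000000 = 4.44444 μs; 5 hops → 22.2222 μs.
Propagation delays (d/s per hop): 3.13587, 1.585, 8500, 9.78261, 9.13043 μs; sum = 8523.63 μs.
End-to-end = 8550 μs.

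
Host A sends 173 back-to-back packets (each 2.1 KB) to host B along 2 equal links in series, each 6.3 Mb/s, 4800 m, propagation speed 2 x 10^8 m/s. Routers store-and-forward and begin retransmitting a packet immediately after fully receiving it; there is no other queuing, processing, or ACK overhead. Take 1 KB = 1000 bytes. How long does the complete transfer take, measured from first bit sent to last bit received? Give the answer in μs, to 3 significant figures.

464000 μs

Per-hop transmission t_tx = L/R = 16800/6300000 = 2666.67 μs.
Per-hop propagation t_prop = 4800/200000000 = 24 μs.
Pipeline fill: first packet needs 2·t_tx to clear all hops; remaining 172 packets each add one t_tx.
Total = (2+173-1)·t_tx + 2·t_prop = 174·2666.67 + 2·24 = 464000 μs.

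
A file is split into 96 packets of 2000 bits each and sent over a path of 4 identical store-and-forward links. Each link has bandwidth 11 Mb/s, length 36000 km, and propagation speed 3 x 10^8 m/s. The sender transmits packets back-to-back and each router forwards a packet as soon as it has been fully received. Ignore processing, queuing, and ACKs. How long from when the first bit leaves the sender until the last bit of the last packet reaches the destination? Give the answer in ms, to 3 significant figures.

498 ms

Per-hop transmission t_tx = L/R = 2000/11000000 = 0.181818 ms.
Per-hop propagation t_prop = 36000000/300000000 = 120 ms.
Pipeline fill: first packet needs 4·t_tx to clear all hops; remaining 95 packets each add one t_tx.
Total = (4+96-1)·t_tx + 4·t_prop = 99·0.181818 + 4·120 = 498 ms.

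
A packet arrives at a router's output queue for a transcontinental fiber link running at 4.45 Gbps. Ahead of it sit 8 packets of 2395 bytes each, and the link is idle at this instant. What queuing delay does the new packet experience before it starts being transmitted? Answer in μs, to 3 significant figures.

Each queued packet: L/R = 19160/4450000000 = 4.30562 μs.
8 queued → 34.4449 μs.
Queuing delay = 34.4 μs.

34.4 μs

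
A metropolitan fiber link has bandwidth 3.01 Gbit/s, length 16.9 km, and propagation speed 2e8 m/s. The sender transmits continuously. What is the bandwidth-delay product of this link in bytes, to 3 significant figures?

Propagation delay = 16900 / 200000000 = 8.45e-05 s.
BDP = R × t_prop = 3010000000 × 8.45e-05 = 254345 bits.
In bytes: 254345/8 = 31800 bytes.

31800 bytes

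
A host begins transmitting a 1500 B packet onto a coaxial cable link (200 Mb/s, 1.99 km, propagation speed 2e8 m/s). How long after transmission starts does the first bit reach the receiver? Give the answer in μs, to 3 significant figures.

9.95 μs

First bit experiences only propagation delay: d/s = 1990/200000000 = 9.95 μs.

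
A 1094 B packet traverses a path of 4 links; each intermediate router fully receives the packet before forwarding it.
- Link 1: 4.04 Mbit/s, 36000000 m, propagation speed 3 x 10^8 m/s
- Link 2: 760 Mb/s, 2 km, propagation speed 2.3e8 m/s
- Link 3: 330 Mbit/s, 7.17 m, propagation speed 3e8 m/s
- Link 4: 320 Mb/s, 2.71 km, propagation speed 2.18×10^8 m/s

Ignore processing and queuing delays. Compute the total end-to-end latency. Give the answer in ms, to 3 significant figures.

L = 1094 × 8 = 8752 bits.
Transmission delays (L/R per hop): 2.16634, 0.0115158, 0.0265212, 0.02735 ms; sum = 2.23172 ms.
Propagation delays (d/s per hop): 120, 0.00869565, 2.39e-05, 0.0124312 ms; sum = 120.021 ms.
End-to-end = 122 ms.

122 ms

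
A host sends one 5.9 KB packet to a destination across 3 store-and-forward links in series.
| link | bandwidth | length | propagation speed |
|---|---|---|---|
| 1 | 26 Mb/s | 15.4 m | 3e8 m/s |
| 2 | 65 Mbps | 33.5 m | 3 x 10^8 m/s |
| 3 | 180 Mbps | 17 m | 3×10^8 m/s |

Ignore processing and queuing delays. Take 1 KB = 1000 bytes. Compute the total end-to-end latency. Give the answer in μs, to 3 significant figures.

L = 47200 bits.
Transmission delays (L/R per hop): 1815.38, 726.154, 262.222 μs; sum = 2803.76 μs.
Propagation delays (d/s per hop): 0.0513333, 0.111667, 0.0566667 μs; sum = 0.219667 μs.
End-to-end = 2800 μs.

2800 μs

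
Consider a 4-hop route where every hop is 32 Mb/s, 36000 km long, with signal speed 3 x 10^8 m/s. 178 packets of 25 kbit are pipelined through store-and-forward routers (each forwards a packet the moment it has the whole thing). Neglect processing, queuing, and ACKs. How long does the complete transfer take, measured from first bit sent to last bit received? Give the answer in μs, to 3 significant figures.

621000 μs

Per-hop transmission t_tx = L/R = 25000/32000000 = 781.25 μs.
Per-hop propagation t_prop = 36000000/300000000 = 120000 μs.
Pipeline fill: first packet needs 4·t_tx to clear all hops; remaining 177 packets each add one t_tx.
Total = (4+178-1)·t_tx + 4·t_prop = 181·781.25 + 4·120000 = 621000 μs.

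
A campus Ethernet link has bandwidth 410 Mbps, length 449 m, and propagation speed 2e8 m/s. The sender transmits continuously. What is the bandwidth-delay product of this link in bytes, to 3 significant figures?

115 bytes

Propagation delay = 449 / 200000000 = 2.245e-06 s.
BDP = R × t_prop = 410000000 × 2.245e-06 = 920.45 bits.
In bytes: 920.45/8 = 115 bytes.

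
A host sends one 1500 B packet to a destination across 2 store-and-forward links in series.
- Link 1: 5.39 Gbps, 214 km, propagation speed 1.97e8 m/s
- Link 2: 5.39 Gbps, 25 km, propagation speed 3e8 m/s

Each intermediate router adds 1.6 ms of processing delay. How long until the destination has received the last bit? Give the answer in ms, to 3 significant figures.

L = 1500 × 8 = 12000 bits.
Transmission delay per hop = L/R = 12000/5390000000 = 0.00222635 ms; 2 hops → 0.00445269 ms.
Propagation delays (d/s per hop): 1.08629, 0.0833333 ms; sum = 1.16963 ms.
Processing at 1 router(s): 1 × 1.6 ms = 1.6 ms.
End-to-end = 2.77 ms.

2.77 ms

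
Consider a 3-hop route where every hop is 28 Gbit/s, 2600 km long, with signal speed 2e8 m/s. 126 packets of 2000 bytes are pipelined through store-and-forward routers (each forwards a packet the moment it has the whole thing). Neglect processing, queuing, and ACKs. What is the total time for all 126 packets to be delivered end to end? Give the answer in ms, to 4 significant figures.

Per-hop transmission t_tx = L/R = 16000/28000000000 = 0.000571429 ms.
Per-hop propagation t_prop = 2600000/200000000 = 13 ms.
Pipeline fill: first packet needs 3·t_tx to clear all hops; remaining 125 packets each add one t_tx.
Total = (3+126-1)·t_tx + 3·t_prop = 128·0.000571429 + 3·13 = 39.07 ms.

39.07 ms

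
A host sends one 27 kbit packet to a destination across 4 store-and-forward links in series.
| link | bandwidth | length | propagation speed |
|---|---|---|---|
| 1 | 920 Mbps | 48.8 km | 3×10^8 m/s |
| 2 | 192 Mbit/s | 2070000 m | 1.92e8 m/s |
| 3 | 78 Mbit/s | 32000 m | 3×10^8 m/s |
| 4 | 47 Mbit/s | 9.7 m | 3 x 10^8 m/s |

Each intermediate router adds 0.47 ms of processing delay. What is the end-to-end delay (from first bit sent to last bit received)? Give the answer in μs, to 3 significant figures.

13600 μs

L = 27000 bits.
Transmission delays (L/R per hop): 29.3478, 140.625, 346.154, 574.468 μs; sum = 1090.59 μs.
Propagation delays (d/s per hop): 162.667, 10781.3, 106.667, 0.0323333 μs; sum = 11050.6 μs.
Processing at 3 router(s): 3 × 0.47 ms = 1410 μs.
End-to-end = 13600 μs.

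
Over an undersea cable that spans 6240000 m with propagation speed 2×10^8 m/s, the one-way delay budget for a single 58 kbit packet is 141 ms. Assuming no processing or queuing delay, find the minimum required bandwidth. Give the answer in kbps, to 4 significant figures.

Propagation delay = 6240000 / 200000000 = 31.2 ms.
Transmission budget = 141 − 31.2 = 109.8 ms.
R ≥ L / t_tx = 58000 bits / 0.1098 s = 528.2 kbps.

528.2 kbps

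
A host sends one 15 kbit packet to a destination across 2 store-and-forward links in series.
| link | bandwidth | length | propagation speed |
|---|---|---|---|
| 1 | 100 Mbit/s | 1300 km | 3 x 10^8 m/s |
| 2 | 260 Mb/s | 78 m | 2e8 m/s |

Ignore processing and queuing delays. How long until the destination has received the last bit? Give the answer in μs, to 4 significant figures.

4541 μs

L = 15000 bits.
Transmission delays (L/R per hop): 150, 57.6923 μs; sum = 207.692 μs.
Propagation delays (d/s per hop): 4333.33, 0.39 μs; sum = 4333.72 μs.
End-to-end = 4541 μs.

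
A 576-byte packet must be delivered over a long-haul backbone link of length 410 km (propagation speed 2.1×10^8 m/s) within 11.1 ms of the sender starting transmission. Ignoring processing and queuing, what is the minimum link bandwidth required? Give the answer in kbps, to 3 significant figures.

L = 4608 bits.
Propagation delay = 410000 / 210000000 = 1.95238 ms.
Transmission budget = 11.1 − 1.95238 = 9.14762 ms.
R ≥ L / t_tx = 4608 bits / 0.00914762 s = 504 kbps.

504 kbps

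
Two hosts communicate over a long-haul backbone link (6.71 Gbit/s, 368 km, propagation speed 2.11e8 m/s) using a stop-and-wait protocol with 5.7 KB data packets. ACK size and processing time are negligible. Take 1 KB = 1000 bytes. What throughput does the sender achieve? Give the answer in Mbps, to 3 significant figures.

t_tx = L/R = 45600/6710000000 = 6.79583e-06 s.
t_prop = 368000/211000000 = 0.00174408 s; RTT = 0.00348815 s.
Cycle = t_tx + RTT = 0.00349495 s.
Throughput = L / cycle = 45600 / 0.00349495 = 13.0 Mbps.

13.0 Mbps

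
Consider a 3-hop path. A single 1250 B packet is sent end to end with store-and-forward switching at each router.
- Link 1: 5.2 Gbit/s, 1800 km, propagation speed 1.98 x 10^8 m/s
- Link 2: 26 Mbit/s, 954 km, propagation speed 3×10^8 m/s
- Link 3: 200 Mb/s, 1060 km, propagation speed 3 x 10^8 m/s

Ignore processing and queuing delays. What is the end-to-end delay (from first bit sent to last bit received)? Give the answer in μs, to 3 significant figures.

L = 1250 × 8 = 10000 bits.
Transmission delays (L/R per hop): 1.92308, 384.615, 50 μs; sum = 436.538 μs.
Propagation delays (d/s per hop): 9090.91, 3180, 3533.33 μs; sum = 15804.2 μs.
End-to-end = 16200 μs.

16200 μs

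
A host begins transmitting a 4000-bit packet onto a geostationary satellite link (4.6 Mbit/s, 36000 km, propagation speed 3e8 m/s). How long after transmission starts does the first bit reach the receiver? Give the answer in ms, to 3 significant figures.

First bit experiences only propagation delay: d/s = 36000000/300000000 = 120 ms.

120 ms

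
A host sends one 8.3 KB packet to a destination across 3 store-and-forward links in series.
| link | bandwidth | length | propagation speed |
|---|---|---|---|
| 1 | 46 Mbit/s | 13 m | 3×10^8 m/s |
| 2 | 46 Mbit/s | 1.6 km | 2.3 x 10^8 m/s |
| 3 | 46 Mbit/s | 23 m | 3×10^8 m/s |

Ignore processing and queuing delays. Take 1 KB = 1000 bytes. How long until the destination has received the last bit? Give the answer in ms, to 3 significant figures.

L = 66400 bits.
Transmission delay per hop = L/R = 66400/46000000 = 1.44348 ms; 3 hops → 4.33043 ms.
Propagation delays (d/s per hop): 4.33333e-05, 0.00695652, 7.66667e-05 ms; sum = 0.00707652 ms.
End-to-end = 4.34 ms.

4.34 ms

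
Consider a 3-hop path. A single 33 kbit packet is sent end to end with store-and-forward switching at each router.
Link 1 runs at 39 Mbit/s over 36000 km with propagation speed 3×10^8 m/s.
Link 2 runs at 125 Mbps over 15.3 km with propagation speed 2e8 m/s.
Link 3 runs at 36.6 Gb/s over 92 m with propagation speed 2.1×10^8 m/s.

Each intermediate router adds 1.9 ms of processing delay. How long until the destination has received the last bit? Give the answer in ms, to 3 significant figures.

L = 33000 bits.
Transmission delays (L/R per hop): 0.846154, 0.264, 0.000901639 ms; sum = 1.11106 ms.
Propagation delays (d/s per hop): 120, 0.0765, 0.000438095 ms; sum = 120.077 ms.
Processing at 2 router(s): 2 × 1.9 ms = 3.8 ms.
End-to-end = 125 ms.

125 ms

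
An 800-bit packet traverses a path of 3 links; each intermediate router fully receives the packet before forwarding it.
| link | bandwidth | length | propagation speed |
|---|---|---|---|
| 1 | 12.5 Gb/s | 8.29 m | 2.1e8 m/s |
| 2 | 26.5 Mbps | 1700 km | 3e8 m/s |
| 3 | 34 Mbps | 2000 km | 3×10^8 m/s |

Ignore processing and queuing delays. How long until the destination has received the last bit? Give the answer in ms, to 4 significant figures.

12.39 ms

Transmission delays (L/R per hop): 6.4e-05, 0.0301887, 0.0235294 ms; sum = 0.0537821 ms.
Propagation delays (d/s per hop): 3.94762e-05, 5.66667, 6.66667 ms; sum = 12.3334 ms.
End-to-end = 12.39 ms.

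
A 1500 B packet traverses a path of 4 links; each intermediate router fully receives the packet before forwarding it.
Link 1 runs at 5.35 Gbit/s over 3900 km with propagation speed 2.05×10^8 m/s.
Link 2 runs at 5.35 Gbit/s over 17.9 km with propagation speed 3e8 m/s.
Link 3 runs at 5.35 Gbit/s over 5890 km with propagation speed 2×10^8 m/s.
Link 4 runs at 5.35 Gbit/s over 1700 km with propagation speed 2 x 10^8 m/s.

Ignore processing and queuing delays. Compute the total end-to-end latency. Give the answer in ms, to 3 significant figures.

57.0 ms

L = 1500 × 8 = 12000 bits.
Transmission delay per hop = L/R = 12000/5350000000 = 0.00224299 ms; 4 hops → 0.00897196 ms.
Propagation delays (d/s per hop): 19.0244, 0.0596667, 29.45, 8.5 ms; sum = 57.0341 ms.
End-to-end = 57.0 ms.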